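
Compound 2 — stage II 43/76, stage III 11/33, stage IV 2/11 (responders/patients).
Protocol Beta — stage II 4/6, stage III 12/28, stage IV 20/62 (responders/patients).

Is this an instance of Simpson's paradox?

Yes

Stage II: Compound 2 43/76 = 56.6%, Protocol Beta 4/6 = 66.7% → Protocol Beta
Stage III: Compound 2 11/33 = 33.3%, Protocol Beta 12/28 = 42.9% → Protocol Beta
Stage IV: Compound 2 2/11 = 18.2%, Protocol Beta 20/62 = 32.3% → Protocol Beta
Overall: Compound 2 56/120 = 46.7%, Protocol Beta 36/96 = 37.5% → Compound 2
Protocol Beta wins each disease group but Compound 2 wins overall — the comparison reverses. Protocol Beta's patients skew toward stage IV, which has a lower base rate.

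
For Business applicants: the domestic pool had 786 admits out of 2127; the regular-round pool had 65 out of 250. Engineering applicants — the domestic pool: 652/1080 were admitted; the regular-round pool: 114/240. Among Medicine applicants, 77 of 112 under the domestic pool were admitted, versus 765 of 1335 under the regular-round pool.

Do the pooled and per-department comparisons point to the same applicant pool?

Business: the domestic pool 786/2127 = 37.0%, the regular-round pool 65/250 = 26.0% → the domestic pool
Engineering: the domestic pool 652/1080 = 60.4%, the regular-round pool 114/240 = 47.5% → the domestic pool
Medicine: the domestic pool 77/112 = 68.8%, the regular-round pool 765/1335 = 57.3% → the domestic pool
Overall: the domestic pool 1515/3319 = 45.6%, the regular-round pool 944/1825 = 51.7% → the regular-round pool
The domestic pool wins each department group but the regular-round pool wins overall — the comparison reverses. The domestic pool's applicants skew toward Business, which has a lower base rate.

No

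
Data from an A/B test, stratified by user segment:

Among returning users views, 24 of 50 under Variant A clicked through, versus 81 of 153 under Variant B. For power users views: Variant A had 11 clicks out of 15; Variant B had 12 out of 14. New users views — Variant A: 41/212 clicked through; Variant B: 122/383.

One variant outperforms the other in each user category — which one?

Returning users: Variant A 24/50 = 48.0%, Variant B 81/153 = 52.9% → Variant B
Power users: Variant A 11/15 = 73.3%, Variant B 12/14 = 85.7% → Variant B
New users: Variant A 41/212 = 19.3%, Variant B 122/383 = 31.9% → Variant B
Variant B has the higher rate in all 3 groups.

Variant B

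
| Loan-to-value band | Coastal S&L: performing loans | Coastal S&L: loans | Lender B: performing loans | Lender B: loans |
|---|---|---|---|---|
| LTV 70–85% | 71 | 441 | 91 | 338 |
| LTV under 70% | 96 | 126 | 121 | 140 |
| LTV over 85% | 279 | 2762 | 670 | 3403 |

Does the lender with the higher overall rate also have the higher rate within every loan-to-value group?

Yes

LTV 70–85%: Coastal S&L 71/441 = 16.1%, Lender B 91/338 = 26.9% → Lender B
LTV under 70%: Coastal S&L 96/126 = 76.2%, Lender B 121/140 = 86.4% → Lender B
LTV over 85%: Coastal S&L 279/2762 = 10.1%, Lender B 670/3403 = 19.7% → Lender B
Overall: Coastal S&L 446/3329 = 13.4%, Lender B 882/3881 = 22.7% → Lender B
Lender B wins overall and in every loan-to-value group — no reversal.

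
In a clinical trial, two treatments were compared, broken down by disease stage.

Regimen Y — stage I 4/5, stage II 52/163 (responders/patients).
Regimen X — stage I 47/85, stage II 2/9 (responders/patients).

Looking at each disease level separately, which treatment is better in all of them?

Regimen Y

Stage I: Regimen Y 4/5 = 80.0%, Regimen X 47/85 = 55.3% → Regimen Y
Stage II: Regimen Y 52/163 = 31.9%, Regimen X 2/9 = 22.2% → Regimen Y
Regimen Y has the higher rate in both groups.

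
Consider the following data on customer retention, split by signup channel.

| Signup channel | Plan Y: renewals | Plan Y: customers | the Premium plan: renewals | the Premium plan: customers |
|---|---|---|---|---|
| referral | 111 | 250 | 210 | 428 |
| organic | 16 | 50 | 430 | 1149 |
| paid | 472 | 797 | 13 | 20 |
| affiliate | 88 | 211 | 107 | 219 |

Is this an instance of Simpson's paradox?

Referral: Plan Y 111/250 = 44.4%, the Premium plan 210/428 = 49.1% → the Premium plan
Organic: Plan Y 16/50 = 32.0%, the Premium plan 430/1149 = 37.4% → the Premium plan
Paid: Plan Y 472/797 = 59.2%, the Premium plan 13/20 = 65.0% → the Premium plan
Affiliate: Plan Y 88/211 = 41.7%, the Premium plan 107/219 = 48.9% → the Premium plan
Overall: Plan Y 687/1308 = 52.5%, the Premium plan 760/1816 = 41.9% → Plan Y
The Premium plan wins each signup group but Plan Y wins overall — the comparison reverses. The Premium plan's customers skew toward organic, which has a lower base rate.

Yes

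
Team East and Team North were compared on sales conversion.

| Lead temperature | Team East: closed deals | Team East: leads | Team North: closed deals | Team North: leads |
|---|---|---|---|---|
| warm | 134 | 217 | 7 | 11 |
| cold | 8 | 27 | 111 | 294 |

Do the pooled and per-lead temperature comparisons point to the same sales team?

No

Warm: Team East 134/217 = 61.8%, Team North 7/11 = 63.6% → Team North
Cold: Team East 8/27 = 29.6%, Team North 111/294 = 37.8% → Team North
Overall: Team East 142/244 = 58.2%, Team North 118/305 = 38.7% → Team East
Team North wins each lead group but Team East wins overall — the comparison reverses. Team North's leads skew toward cold, which has a lower base rate.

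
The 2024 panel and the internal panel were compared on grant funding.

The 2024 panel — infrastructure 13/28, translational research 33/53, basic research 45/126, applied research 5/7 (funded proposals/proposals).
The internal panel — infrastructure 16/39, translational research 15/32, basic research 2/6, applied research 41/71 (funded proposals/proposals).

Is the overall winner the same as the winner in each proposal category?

Infrastructure: the 2024 panel 13/28 = 46.4%, the internal panel 16/39 = 41.0% → the 2024 panel
Translational research: the 2024 panel 33/53 = 62.3%, the internal panel 15/32 = 46.9% → the 2024 panel
Basic research: the 2024 panel 45/126 = 35.7%, the internal panel 2/6 = 33.3% → the 2024 panel
Applied research: the 2024 panel 5/7 = 71.4%, the internal panel 41/71 = 57.7% → the 2024 panel
Overall: the 2024 panel 96/214 = 44.9%, the internal panel 74/148 = 50.0% → the internal panel
The 2024 panel wins each proposal group but the internal panel wins overall — the comparison reverses. The 2024 panel's proposals skew toward basic research, which has a lower base rate.

No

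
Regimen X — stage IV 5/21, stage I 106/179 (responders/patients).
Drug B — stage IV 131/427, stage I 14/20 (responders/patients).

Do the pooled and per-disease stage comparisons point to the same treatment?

No

Stage IV: Regimen X 5/21 = 23.8%, Drug B 131/427 = 30.7% → Drug B
Stage I: Regimen X 106/179 = 59.2%, Drug B 14/20 = 70.0% → Drug B
Overall: Regimen X 111/200 = 55.5%, Drug B 145/447 = 32.4% → Regimen X
Drug B wins each disease group but Regimen X wins overall — the comparison reverses. Drug B's patients skew toward stage IV, which has a lower base rate.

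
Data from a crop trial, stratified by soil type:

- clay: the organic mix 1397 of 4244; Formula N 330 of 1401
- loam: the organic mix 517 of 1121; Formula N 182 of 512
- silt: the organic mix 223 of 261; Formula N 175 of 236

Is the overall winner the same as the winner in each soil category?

Yes

Clay: the organic mix 1397/4244 = 32.9%, Formula N 330/1401 = 23.6% → the organic mix
Loam: the organic mix 517/1121 = 46.1%, Formula N 182/512 = 35.5% → the organic mix
Silt: the organic mix 223/261 = 85.4%, Formula N 175/236 = 74.2% → the organic mix
Overall: the organic mix 2137/5626 = 38.0%, Formula N 687/2149 = 32.0% → the organic mix
The organic mix wins overall and in every soil group — no reversal.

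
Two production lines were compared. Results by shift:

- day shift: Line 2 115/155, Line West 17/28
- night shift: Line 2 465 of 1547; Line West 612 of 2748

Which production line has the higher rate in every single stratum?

Line 2

Day shift: Line 2 115/155 = 74.2%, Line West 17/28 = 60.7% → Line 2
Night shift: Line 2 465/1547 = 30.1%, Line West 612/2748 = 22.3% → Line 2
Line 2 has the higher rate in both groups.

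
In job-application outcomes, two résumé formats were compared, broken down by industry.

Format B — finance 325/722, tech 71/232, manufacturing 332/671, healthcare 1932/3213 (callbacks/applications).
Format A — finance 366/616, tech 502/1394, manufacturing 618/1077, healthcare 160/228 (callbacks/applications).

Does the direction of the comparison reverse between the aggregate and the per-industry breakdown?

Finance: Format B 325/722 = 45.0%, Format A 366/616 = 59.4% → Format A
Tech: Format B 71/232 = 30.6%, Format A 502/1394 = 36.0% → Format A
Manufacturing: Format B 332/671 = 49.5%, Format A 618/1077 = 57.4% → Format A
Healthcare: Format B 1932/3213 = 60.1%, Format A 160/228 = 70.2% → Format A
Overall: Format B 2660/4838 = 55.0%, Format A 1646/3315 = 49.7% → Format B
Format A wins each industry group but Format B wins overall — the comparison reverses. Format A's applications skew toward tech, which has a lower base rate.

Yes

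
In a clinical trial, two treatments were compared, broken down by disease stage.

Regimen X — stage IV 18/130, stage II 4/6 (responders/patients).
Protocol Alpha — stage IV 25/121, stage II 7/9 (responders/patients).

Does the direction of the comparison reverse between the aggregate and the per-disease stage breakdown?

No

Stage IV: Regimen X 18/130 = 13.8%, Protocol Alpha 25/121 = 20.7% → Protocol Alpha
Stage II: Regimen X 4/6 = 66.7%, Protocol Alpha 7/9 = 77.8% → Protocol Alpha
Overall: Regimen X 22/136 = 16.2%, Protocol Alpha 32/130 = 24.6% → Protocol Alpha
Protocol Alpha wins overall and in every disease group — no reversal.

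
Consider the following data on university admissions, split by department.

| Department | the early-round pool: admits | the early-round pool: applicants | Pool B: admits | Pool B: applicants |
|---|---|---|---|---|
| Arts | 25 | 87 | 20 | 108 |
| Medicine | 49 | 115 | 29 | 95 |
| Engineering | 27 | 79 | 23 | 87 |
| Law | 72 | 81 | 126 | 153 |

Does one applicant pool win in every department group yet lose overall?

Arts: the early-round pool 25/87 = 28.7%, Pool B 20/108 = 18.5% → the early-round pool
Medicine: the early-round pool 49/115 = 42.6%, Pool B 29/95 = 30.5% → the early-round pool
Engineering: the early-round pool 27/79 = 34.2%, Pool B 23/87 = 26.4% → the early-round pool
Law: the early-round pool 72/81 = 88.9%, Pool B 126/153 = 82.4% → the early-round pool
Overall: the early-round pool 173/362 = 47.8%, Pool B 198/443 = 44.7% → the early-round pool
The early-round pool wins overall and in every department group — no reversal.

No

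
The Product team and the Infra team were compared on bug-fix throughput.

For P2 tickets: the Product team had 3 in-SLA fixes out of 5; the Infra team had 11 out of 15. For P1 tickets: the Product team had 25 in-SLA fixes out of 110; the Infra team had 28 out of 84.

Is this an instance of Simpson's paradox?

P2: the Product team 3/5 = 60.0%, the Infra team 11/15 = 73.3% → the Infra team
P1: the Product team 25/110 = 22.7%, the Infra team 28/84 = 33.3% → the Infra team
Overall: the Product team 28/115 = 24.3%, the Infra team 39/99 = 39.4% → the Infra team
The Infra team wins overall and in every ticket group — no reversal.

No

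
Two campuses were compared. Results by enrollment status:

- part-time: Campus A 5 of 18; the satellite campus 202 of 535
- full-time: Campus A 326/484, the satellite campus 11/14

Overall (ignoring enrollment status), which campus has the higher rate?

Campus A

Part-time: Campus A 5/18 = 27.8%, the satellite campus 202/535 = 37.8% → the satellite campus
Full-time: Campus A 326/484 = 67.4%, the satellite campus 11/14 = 78.6% → the satellite campus
Overall: Campus A 331/502 = 65.9%, the satellite campus 213/549 = 38.8% → Campus A
(The satellite campus wins every enrollment group but Campus A wins overall — the satellite campus's students skew toward the low-rate part-time group.)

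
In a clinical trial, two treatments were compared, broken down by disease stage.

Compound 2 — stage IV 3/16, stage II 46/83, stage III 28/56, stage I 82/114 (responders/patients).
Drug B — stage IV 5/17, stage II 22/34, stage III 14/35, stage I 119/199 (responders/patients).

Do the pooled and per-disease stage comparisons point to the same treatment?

Stage IV: Compound 2 3/16 = 18.8%, Drug B 5/17 = 29.4% → Drug B
Stage II: Compound 2 46/83 = 55.4%, Drug B 22/34 = 64.7% → Drug B
Stage III: Compound 2 28/56 = 50.0%, Drug B 14/35 = 40.0% → Compound 2
Stage I: Compound 2 82/114 = 71.9%, Drug B 119/199 = 59.8% → Compound 2
Overall: Compound 2 159/269 = 59.1%, Drug B 160/285 = 56.1% → Compound 2
Neither sweeps: Compound 2 wins 2 of 4 groups, Drug B wins 2. Compound 2 wins overall but not every group — no Simpson reversal.

No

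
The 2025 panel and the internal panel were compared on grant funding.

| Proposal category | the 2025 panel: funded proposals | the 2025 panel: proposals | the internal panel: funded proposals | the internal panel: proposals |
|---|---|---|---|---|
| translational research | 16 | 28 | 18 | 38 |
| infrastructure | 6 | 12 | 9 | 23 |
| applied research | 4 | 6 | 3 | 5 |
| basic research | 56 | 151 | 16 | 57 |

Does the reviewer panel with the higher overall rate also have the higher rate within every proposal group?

Translational research: the 2025 panel 16/28 = 57.1%, the internal panel 18/38 = 47.4% → the 2025 panel
Infrastructure: the 2025 panel 6/12 = 50.0%, the internal panel 9/23 = 39.1% → the 2025 panel
Applied research: the 2025 panel 4/6 = 66.7%, the internal panel 3/5 = 60.0% → the 2025 panel
Basic research: the 2025 panel 56/151 = 37.1%, the internal panel 16/57 = 28.1% → the 2025 panel
Overall: the 2025 panel 82/197 = 41.6%, the internal panel 46/123 = 37.4% → the 2025 panel
The 2025 panel wins overall and in every proposal group — no reversal.

Yes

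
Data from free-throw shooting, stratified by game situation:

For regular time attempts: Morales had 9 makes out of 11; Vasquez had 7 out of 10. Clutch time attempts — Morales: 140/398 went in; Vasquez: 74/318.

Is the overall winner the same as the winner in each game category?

Regular time: Morales 9/11 = 81.8%, Vasquez 7/10 = 70.0% → Morales
Clutch time: Morales 140/398 = 35.2%, Vasquez 74/318 = 23.3% → Morales
Overall: Morales 149/409 = 36.4%, Vasquez 81/328 = 24.7% → Morales
Morales wins overall and in every game group — no reversal.

Yes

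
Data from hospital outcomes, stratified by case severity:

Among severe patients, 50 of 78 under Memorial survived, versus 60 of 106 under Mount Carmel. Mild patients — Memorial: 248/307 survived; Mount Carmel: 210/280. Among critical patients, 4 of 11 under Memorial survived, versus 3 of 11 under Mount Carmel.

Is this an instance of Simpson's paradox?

No

Severe: Memorial 50/78 = 64.1%, Mount Carmel 60/106 = 56.6% → Memorial
Mild: Memorial 248/307 = 80.8%, Mount Carmel 210/280 = 75.0% → Memorial
Critical: Memorial 4/11 = 36.4%, Mount Carmel 3/11 = 27.3% → Memorial
Overall: Memorial 302/396 = 76.3%, Mount Carmel 273/397 = 68.8% → Memorial
Memorial wins overall and in every case group — no reversal.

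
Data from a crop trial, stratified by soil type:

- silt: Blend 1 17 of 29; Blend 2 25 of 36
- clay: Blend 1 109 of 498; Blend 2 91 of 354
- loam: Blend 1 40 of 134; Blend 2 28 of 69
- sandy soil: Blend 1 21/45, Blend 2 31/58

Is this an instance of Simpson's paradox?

No

Silt: Blend 1 17/29 = 58.6%, Blend 2 25/36 = 69.4% → Blend 2
Clay: Blend 1 109/498 = 21.9%, Blend 2 91/354 = 25.7% → Blend 2
Loam: Blend 1 40/134 = 29.9%, Blend 2 28/69 = 40.6% → Blend 2
Sandy soil: Blend 1 21/45 = 46.7%, Blend 2 31/58 = 53.4% → Blend 2
Overall: Blend 1 187/706 = 26.5%, Blend 2 175/517 = 33.8% → Blend 2
Blend 2 wins overall and in every soil group — no reversal.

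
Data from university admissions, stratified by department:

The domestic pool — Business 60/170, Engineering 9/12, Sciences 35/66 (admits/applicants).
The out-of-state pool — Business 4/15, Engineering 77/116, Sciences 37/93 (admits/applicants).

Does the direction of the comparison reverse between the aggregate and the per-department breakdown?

Yes

Business: the domestic pool 60/170 = 35.3%, the out-of-state pool 4/15 = 26.7% → the domestic pool
Engineering: the domestic pool 9/12 = 75.0%, the out-of-state pool 77/116 = 66.4% → the domestic pool
Sciences: the domestic pool 35/66 = 53.0%, the out-of-state pool 37/93 = 39.8% → the domestic pool
Overall: the domestic pool 104/248 = 41.9%, the out-of-state pool 118/224 = 52.7% → the out-of-state pool
The domestic pool wins each department group but the out-of-state pool wins overall — the comparison reverses. The domestic pool's applicants skew toward Business, which has a lower base rate.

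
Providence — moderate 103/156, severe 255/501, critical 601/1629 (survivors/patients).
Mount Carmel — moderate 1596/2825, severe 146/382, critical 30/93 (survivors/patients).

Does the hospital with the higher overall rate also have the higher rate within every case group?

No

Moderate: Providence 103/156 = 66.0%, Mount Carmel 1596/2825 = 56.5% → Providence
Severe: Providence 255/501 = 50.9%, Mount Carmel 146/382 = 38.2% → Providence
Critical: Providence 601/1629 = 36.9%, Mount Carmel 30/93 = 32.3% → Providence
Overall: Providence 959/2286 = 42.0%, Mount Carmel 1772/3300 = 53.7% → Mount Carmel
Providence wins each case group but Mount Carmel wins overall — the comparison reverses. Providence's patients skew toward critical, which has a lower base rate.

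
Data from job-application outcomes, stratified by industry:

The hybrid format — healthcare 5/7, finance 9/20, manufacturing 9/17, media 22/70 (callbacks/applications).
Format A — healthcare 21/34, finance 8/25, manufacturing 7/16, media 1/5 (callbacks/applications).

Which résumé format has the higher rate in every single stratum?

Healthcare: the hybrid format 5/7 = 71.4%, Format A 21/34 = 61.8% → the hybrid format
Finance: the hybrid format 9/20 = 45.0%, Format A 8/25 = 32.0% → the hybrid format
Manufacturing: the hybrid format 9/17 = 52.9%, Format A 7/16 = 43.8% → the hybrid format
Media: the hybrid format 22/70 = 31.4%, Format A 1/5 = 20.0% → the hybrid format
The hybrid format has the higher rate in all 4 groups.

the hybrid format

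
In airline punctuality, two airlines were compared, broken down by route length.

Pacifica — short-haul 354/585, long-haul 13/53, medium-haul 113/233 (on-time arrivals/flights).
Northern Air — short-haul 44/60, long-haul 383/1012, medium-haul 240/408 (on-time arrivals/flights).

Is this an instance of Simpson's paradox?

Yes

Short-haul: Pacifica 354/585 = 60.5%, Northern Air 44/60 = 73.3% → Northern Air
Long-haul: Pacifica 13/53 = 24.5%, Northern Air 383/1012 = 37.8% → Northern Air
Medium-haul: Pacifica 113/233 = 48.5%, Northern Air 240/408 = 58.8% → Northern Air
Overall: Pacifica 480/871 = 55.1%, Northern Air 667/1480 = 45.1% → Pacifica
Northern Air wins each route group but Pacifica wins overall — the comparison reverses. Northern Air's flights skew toward long-haul, which has a lower base rate.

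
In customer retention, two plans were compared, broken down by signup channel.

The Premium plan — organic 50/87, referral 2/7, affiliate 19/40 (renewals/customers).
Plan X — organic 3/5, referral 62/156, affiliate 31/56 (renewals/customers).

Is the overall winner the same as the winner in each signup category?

Organic: the Premium plan 50/87 = 57.5%, Plan X 3/5 = 60.0% → Plan X
Referral: the Premium plan 2/7 = 28.6%, Plan X 62/156 = 39.7% → Plan X
Affiliate: the Premium plan 19/40 = 47.5%, Plan X 31/56 = 55.4% → Plan X
Overall: the Premium plan 71/134 = 53.0%, Plan X 96/217 = 44.2% → the Premium plan
Plan X wins each signup group but the Premium plan wins overall — the comparison reverses. Plan X's customers skew toward referral, which has a lower base rate.

No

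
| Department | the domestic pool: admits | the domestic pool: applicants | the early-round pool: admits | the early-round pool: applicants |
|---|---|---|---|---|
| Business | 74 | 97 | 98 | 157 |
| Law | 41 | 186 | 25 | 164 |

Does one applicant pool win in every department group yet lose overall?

Business: the domestic pool 74/97 = 76.3%, the early-round pool 98/157 = 62.4% → the domestic pool
Law: the domestic pool 41/186 = 22.0%, the early-round pool 25/164 = 15.2% → the domestic pool
Overall: the domestic pool 115/283 = 40.6%, the early-round pool 123/321 = 38.3% → the domestic pool
The domestic pool wins overall and in every department group — no reversal.

No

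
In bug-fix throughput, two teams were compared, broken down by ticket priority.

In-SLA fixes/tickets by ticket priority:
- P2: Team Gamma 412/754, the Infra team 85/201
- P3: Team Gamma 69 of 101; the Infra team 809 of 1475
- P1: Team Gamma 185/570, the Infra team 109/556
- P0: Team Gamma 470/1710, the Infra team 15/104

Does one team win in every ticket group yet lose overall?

Yes

P2: Team Gamma 412/754 = 54.6%, the Infra team 85/201 = 42.3% → Team Gamma
P3: Team Gamma 69/101 = 68.3%, the Infra team 809/1475 = 54.8% → Team Gamma
P1: Team Gamma 185/570 = 32.5%, the Infra team 109/556 = 19.6% → Team Gamma
P0: Team Gamma 470/1710 = 27.5%, the Infra team 15/104 = 14.4% → Team Gamma
Overall: Team Gamma 1136/3135 = 36.2%, the Infra team 1018/2336 = 43.6% → the Infra team
Team Gamma wins each ticket group but the Infra team wins overall — the comparison reverses. Team Gamma's tickets skew toward P0, which has a lower base rate.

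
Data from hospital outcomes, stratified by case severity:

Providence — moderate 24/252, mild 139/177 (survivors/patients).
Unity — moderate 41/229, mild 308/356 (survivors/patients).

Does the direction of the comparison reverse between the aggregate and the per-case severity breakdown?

No

Moderate: Providence 24/252 = 9.5%, Unity 41/229 = 17.9% → Unity
Mild: Providence 139/177 = 78.5%, Unity 308/356 = 86.5% → Unity
Overall: Providence 163/429 = 38.0%, Unity 349/585 = 59.7% → Unity
Unity wins overall and in every case group — no reversal.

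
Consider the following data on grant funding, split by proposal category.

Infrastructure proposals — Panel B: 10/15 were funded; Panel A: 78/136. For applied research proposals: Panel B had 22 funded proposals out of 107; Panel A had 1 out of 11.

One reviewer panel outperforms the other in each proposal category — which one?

Infrastructure: Panel B 10/15 = 66.7%, Panel A 78/136 = 57.4% → Panel B
Applied research: Panel B 22/107 = 20.6%, Panel A 1/11 = 9.1% → Panel B
Panel B has the higher rate in both groups.

Panel B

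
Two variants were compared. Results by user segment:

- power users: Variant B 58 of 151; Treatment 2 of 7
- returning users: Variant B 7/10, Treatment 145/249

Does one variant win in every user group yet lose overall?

Yes

Power users: Variant B 58/151 = 38.4%, Treatment 2/7 = 28.6% → Variant B
Returning users: Variant B 7/10 = 70.0%, Treatment 145/249 = 58.2% → Variant B
Overall: Variant B 65/161 = 40.4%, Treatment 147/256 = 57.4% → Treatment
Variant B wins each user group but Treatment wins overall — the comparison reverses. Variant B's views skew toward power users, which has a lower base rate.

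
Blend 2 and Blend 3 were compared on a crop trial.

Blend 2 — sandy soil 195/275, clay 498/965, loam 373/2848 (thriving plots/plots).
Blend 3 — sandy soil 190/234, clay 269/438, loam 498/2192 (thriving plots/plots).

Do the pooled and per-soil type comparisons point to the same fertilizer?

Sandy soil: Blend 2 195/275 = 70.9%, Blend 3 190/234 = 81.2% → Blend 3
Clay: Blend 2 498/965 = 51.6%, Blend 3 269/438 = 61.4% → Blend 3
Loam: Blend 2 373/2848 = 13.1%, Blend 3 498/2192 = 22.7% → Blend 3
Overall: Blend 2 1066/4088 = 26.1%, Blend 3 957/2864 = 33.4% → Blend 3
Blend 3 wins overall and in every soil group — no reversal.

Yes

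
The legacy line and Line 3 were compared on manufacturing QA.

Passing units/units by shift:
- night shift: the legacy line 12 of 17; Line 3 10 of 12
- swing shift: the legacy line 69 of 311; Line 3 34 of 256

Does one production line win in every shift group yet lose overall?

Night shift: the legacy line 12/17 = 70.6%, Line 3 10/12 = 83.3% → Line 3
Swing shift: the legacy line 69/311 = 22.2%, Line 3 34/256 = 13.3% → the legacy line
Overall: the legacy line 81/328 = 24.7%, Line 3 44/268 = 16.4% → the legacy line
Neither sweeps: the legacy line wins 1 of 2 groups, Line 3 wins 1. The legacy line wins overall but not every group — no Simpson reversal.

No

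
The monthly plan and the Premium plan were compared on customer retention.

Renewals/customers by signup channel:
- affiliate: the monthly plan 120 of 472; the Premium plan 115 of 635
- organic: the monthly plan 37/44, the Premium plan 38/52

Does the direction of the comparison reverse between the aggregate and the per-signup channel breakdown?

Affiliate: the monthly plan 120/472 = 25.4%, the Premium plan 115/635 = 18.1% → the monthly plan
Organic: the monthly plan 37/44 = 84.1%, the Premium plan 38/52 = 73.1% → the monthly plan
Overall: the monthly plan 157/516 = 30.4%, the Premium plan 153/687 = 22.3% → the monthly plan
The monthly plan wins overall and in every signup group — no reversal.

No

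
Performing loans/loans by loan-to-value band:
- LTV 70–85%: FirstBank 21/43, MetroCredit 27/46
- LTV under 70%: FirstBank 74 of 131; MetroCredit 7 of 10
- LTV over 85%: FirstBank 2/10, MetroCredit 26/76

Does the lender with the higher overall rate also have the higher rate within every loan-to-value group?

LTV 70–85%: FirstBank 21/43 = 48.8%, MetroCredit 27/46 = 58.7% → MetroCredit
LTV under 70%: FirstBank 74/131 = 56.5%, MetroCredit 7/10 = 70.0% → MetroCredit
LTV over 85%: FirstBank 2/10 = 20.0%, MetroCredit 26/76 = 34.2% → MetroCredit
Overall: FirstBank 97/184 = 52.7%, MetroCredit 60/132 = 45.5% → FirstBank
MetroCredit wins each loan-to-value group but FirstBank wins overall — the comparison reverses. MetroCredit's loans skew toward LTV over 85%, which has a lower base rate.

No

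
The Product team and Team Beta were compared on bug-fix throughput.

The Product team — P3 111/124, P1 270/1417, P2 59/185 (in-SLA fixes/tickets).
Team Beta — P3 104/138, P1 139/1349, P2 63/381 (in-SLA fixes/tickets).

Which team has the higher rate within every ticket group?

P3: the Product team 111/124 = 89.5%, Team Beta 104/138 = 75.4% → the Product team
P1: the Product team 270/1417 = 19.1%, Team Beta 139/1349 = 10.3% → the Product team
P2: the Product team 59/185 = 31.9%, Team Beta 63/381 = 16.5% → the Product team
The Product team has the higher rate in all 3 groups.

the Product team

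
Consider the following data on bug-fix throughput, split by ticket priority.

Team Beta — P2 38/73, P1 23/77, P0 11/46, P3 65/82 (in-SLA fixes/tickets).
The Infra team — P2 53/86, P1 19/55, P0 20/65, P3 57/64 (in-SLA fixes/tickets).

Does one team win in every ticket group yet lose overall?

P2: Team Beta 38/73 = 52.1%, the Infra team 53/86 = 61.6% → the Infra team
P1: Team Beta 23/77 = 29.9%, the Infra team 19/55 = 34.5% → the Infra team
P0: Team Beta 11/46 = 23.9%, the Infra team 20/65 = 30.8% → the Infra team
P3: Team Beta 65/82 = 79.3%, the Infra team 57/64 = 89.1% → the Infra team
Overall: Team Beta 137/278 = 49.3%, the Infra team 149/270 = 55.2% → the Infra team
The Infra team wins overall and in every ticket group — no reversal.

No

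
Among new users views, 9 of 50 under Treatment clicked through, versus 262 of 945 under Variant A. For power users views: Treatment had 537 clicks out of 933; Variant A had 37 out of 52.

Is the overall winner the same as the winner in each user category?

No

New users: Treatment 9/50 = 18.0%, Variant A 262/945 = 27.7% → Variant A
Power users: Treatment 537/933 = 57.6%, Variant A 37/52 = 71.2% → Variant A
Overall: Treatment 546/983 = 55.5%, Variant A 299/997 = 30.0% → Treatment
Variant A wins each user group but Treatment wins overall — the comparison reverses. Variant A's views skew toward new users, which has a lower base rate.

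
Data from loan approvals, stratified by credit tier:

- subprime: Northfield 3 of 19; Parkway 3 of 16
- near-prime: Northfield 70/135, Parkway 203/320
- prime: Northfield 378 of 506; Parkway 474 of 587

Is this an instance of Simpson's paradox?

Subprime: Northfield 3/19 = 15.8%, Parkway 3/16 = 18.8% → Parkway
Near-prime: Northfield 70/135 = 51.9%, Parkway 203/320 = 63.4% → Parkway
Prime: Northfield 378/506 = 74.7%, Parkway 474/587 = 80.7% → Parkway
Overall: Northfield 451/660 = 68.3%, Parkway 680/923 = 73.7% → Parkway
Parkway wins overall and in every credit group — no reversal.

No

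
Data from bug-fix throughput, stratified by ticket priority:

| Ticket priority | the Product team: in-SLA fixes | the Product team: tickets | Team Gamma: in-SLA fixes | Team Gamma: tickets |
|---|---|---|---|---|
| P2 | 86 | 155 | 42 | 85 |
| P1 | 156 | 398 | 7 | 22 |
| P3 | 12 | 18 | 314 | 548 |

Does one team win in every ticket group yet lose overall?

P2: the Product team 86/155 = 55.5%, Team Gamma 42/85 = 49.4% → the Product team
P1: the Product team 156/398 = 39.2%, Team Gamma 7/22 = 31.8% → the Product team
P3: the Product team 12/18 = 66.7%, Team Gamma 314/548 = 57.3% → the Product team
Overall: the Product team 254/571 = 44.5%, Team Gamma 363/655 = 55.4% → Team Gamma
The Product team wins each ticket group but Team Gamma wins overall — the comparison reverses. The Product team's tickets skew toward P1, which has a lower base rate.

Yes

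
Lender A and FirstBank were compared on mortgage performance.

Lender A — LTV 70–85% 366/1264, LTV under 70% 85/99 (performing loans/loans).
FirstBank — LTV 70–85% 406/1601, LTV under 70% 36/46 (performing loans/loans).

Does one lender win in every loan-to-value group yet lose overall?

LTV 70–85%: Lender A 366/1264 = 29.0%, FirstBank 406/1601 = 25.4% → Lender A
LTV under 70%: Lender A 85/99 = 85.9%, FirstBank 36/46 = 78.3% → Lender A
Overall: Lender A 451/1363 = 33.1%, FirstBank 442/1647 = 26.8% → Lender A
Lender A wins overall and in every loan-to-value group — no reversal.

No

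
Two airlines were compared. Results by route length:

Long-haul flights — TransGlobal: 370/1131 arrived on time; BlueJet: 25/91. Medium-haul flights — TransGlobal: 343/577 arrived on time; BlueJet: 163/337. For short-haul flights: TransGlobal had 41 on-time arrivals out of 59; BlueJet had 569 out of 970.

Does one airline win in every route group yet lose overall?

Yes

Long-haul: TransGlobal 370/1131 = 32.7%, BlueJet 25/91 = 27.5% → TransGlobal
Medium-haul: TransGlobal 343/577 = 59.4%, BlueJet 163/337 = 48.4% → TransGlobal
Short-haul: TransGlobal 41/59 = 69.5%, BlueJet 569/970 = 58.7% → TransGlobal
Overall: TransGlobal 754/1767 = 42.7%, BlueJet 757/1398 = 54.1% → BlueJet
TransGlobal wins each route group but BlueJet wins overall — the comparison reverses. TransGlobal's flights skew toward long-haul, which has a lower base rate.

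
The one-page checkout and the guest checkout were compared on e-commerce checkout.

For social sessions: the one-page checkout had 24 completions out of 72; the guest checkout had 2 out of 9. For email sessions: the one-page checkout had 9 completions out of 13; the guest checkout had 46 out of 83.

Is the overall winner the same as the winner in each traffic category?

No

Social: the one-page checkout 24/72 = 33.3%, the guest checkout 2/9 = 22.2% → the one-page checkout
Email: the one-page checkout 9/13 = 69.2%, the guest checkout 46/83 = 55.4% → the one-page checkout
Overall: the one-page checkout 33/85 = 38.8%, the guest checkout 48/92 = 52.2% → the guest checkout
The one-page checkout wins each traffic group but the guest checkout wins overall — the comparison reverses. The one-page checkout's sessions skew toward social, which has a lower base rate.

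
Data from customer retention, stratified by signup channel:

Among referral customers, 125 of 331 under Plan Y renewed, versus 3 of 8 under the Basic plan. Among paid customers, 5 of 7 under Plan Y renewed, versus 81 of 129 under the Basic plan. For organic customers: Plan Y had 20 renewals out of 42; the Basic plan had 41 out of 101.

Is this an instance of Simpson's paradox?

Yes

Referral: Plan Y 125/331 = 37.8%, the Basic plan 3/8 = 37.5% → Plan Y
Paid: Plan Y 5/7 = 71.4%, the Basic plan 81/129 = 62.8% → Plan Y
Organic: Plan Y 20/42 = 47.6%, the Basic plan 41/101 = 40.6% → Plan Y
Overall: Plan Y 150/380 = 39.5%, the Basic plan 125/238 = 52.5% → the Basic plan
Plan Y wins each signup group but the Basic plan wins overall — the comparison reverses. Plan Y's customers skew toward referral, which has a lower base rate.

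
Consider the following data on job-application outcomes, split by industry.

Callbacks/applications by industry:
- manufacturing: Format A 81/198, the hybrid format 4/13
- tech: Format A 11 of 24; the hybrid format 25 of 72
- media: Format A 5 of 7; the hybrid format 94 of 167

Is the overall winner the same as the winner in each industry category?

Manufacturing: Format A 81/198 = 40.9%, the hybrid format 4/13 = 30.8% → Format A
Tech: Format A 11/24 = 45.8%, the hybrid format 25/72 = 34.7% → Format A
Media: Format A 5/7 = 71.4%, the hybrid format 94/167 = 56.3% → Format A
Overall: Format A 97/229 = 42.4%, the hybrid format 123/252 = 48.8% → the hybrid format
Format A wins each industry group but the hybrid format wins overall — the comparison reverses. Format A's applications skew toward manufacturing, which has a lower base rate.

No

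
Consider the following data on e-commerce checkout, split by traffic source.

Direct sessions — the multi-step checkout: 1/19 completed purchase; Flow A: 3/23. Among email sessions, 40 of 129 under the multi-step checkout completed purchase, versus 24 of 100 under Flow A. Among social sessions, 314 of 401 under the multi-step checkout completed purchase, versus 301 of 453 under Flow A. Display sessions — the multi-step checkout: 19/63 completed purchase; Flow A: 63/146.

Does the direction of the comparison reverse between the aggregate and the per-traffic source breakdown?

No

Direct: the multi-step checkout 1/19 = 5.3%, Flow A 3/23 = 13.0% → Flow A
Email: the multi-step checkout 40/129 = 31.0%, Flow A 24/100 = 24.0% → the multi-step checkout
Social: the multi-step checkout 314/401 = 78.3%, Flow A 301/453 = 66.4% → the multi-step checkout
Display: the multi-step checkout 19/63 = 30.2%, Flow A 63/146 = 43.2% → Flow A
Overall: the multi-step checkout 374/612 = 61.1%, Flow A 391/722 = 54.2% → the multi-step checkout
Neither sweeps: the multi-step checkout wins 2 of 4 groups, Flow A wins 2. The multi-step checkout wins overall but not every group — no Simpson reversal.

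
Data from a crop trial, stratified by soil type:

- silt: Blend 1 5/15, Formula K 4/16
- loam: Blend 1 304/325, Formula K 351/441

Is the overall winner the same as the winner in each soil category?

Silt: Blend 1 5/15 = 33.3%, Formula K 4/16 = 25.0% → Blend 1
Loam: Blend 1 304/325 = 93.5%, Formula K 351/441 = 79.6% → Blend 1
Overall: Blend 1 309/340 = 90.9%, Formula K 355/457 = 77.7% → Blend 1
Blend 1 wins overall and in every soil group — no reversal.

Yes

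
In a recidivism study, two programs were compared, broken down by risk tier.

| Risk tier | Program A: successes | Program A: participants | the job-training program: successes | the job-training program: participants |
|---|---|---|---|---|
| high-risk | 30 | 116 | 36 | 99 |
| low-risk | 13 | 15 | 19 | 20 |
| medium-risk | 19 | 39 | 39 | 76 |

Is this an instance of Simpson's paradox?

High-risk: Program A 30/116 = 25.9%, the job-training program 36/99 = 36.4% → the job-training program
Low-risk: Program A 13/15 = 86.7%, the job-training program 19/20 = 95.0% → the job-training program
Medium-risk: Program A 19/39 = 48.7%, the job-training program 39/76 = 51.3% → the job-training program
Overall: Program A 62/170 = 36.5%, the job-training program 94/195 = 48.2% → the job-training program
The job-training program wins overall and in every risk group — no reversal.

No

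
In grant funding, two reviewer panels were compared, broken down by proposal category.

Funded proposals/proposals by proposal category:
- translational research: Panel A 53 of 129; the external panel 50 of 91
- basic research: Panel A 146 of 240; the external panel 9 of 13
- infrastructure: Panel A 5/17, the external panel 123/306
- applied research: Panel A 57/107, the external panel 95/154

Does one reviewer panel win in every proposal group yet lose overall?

Translational research: Panel A 53/129 = 41.1%, the external panel 50/91 = 54.9% → the external panel
Basic research: Panel A 146/240 = 60.8%, the external panel 9/13 = 69.2% → the external panel
Infrastructure: Panel A 5/17 = 29.4%, the external panel 123/306 = 40.2% → the external panel
Applied research: Panel A 57/107 = 53.3%, the external panel 95/154 = 61.7% → the external panel
Overall: Panel A 261/493 = 52.9%, the external panel 277/564 = 49.1% → Panel A
The external panel wins each proposal group but Panel A wins overall — the comparison reverses. The external panel's proposals skew toward infrastructure, which has a lower base rate.

Yes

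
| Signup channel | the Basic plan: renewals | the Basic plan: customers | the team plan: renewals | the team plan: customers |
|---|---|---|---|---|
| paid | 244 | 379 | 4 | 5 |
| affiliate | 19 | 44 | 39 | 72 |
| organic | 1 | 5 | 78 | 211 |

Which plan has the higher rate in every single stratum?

the team plan

Paid: the Basic plan 244/379 = 64.4%, the team plan 4/5 = 80.0% → the team plan
Affiliate: the Basic plan 19/44 = 43.2%, the team plan 39/72 = 54.2% → the team plan
Organic: the Basic plan 1/5 = 20.0%, the team plan 78/211 = 37.0% → the team plan
The team plan has the higher rate in all 3 groups.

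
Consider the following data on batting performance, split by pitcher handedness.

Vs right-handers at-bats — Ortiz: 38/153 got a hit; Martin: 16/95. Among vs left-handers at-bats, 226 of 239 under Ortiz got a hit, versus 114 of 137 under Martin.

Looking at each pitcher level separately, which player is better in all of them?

Ortiz

Vs right-handers: Ortiz 38/153 = 24.8%, Martin 16/95 = 16.8% → Ortiz
Vs left-handers: Ortiz 226/239 = 94.6%, Martin 114/137 = 83.2% → Ortiz
Ortiz has the higher rate in both groups.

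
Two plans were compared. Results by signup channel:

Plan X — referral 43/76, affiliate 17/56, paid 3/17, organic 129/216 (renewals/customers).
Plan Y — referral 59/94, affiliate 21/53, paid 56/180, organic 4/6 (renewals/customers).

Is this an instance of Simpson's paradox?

Referral: Plan X 43/76 = 56.6%, Plan Y 59/94 = 62.8% → Plan Y
Affiliate: Plan X 17/56 = 30.4%, Plan Y 21/53 = 39.6% → Plan Y
Paid: Plan X 3/17 = 17.6%, Plan Y 56/180 = 31.1% → Plan Y
Organic: Plan X 129/216 = 59.7%, Plan Y 4/6 = 66.7% → Plan Y
Overall: Plan X 192/365 = 52.6%, Plan Y 140/333 = 42.0% → Plan X
Plan Y wins each signup group but Plan X wins overall — the comparison reverses. Plan Y's customers skew toward paid, which has a lower base rate.

Yes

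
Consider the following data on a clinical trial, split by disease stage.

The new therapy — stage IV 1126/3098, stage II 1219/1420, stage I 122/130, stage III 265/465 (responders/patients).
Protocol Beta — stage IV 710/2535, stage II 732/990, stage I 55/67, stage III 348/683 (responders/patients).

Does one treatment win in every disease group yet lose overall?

No

Stage IV: the new therapy 1126/3098 = 36.3%, Protocol Beta 710/2535 = 28.0% → the new therapy
Stage II: the new therapy 1219/1420 = 85.8%, Protocol Beta 732/990 = 73.9% → the new therapy
Stage I: the new therapy 122/130 = 93.8%, Protocol Beta 55/67 = 82.1% → the new therapy
Stage III: the new therapy 265/465 = 57.0%, Protocol Beta 348/683 = 51.0% → the new therapy
Overall: the new therapy 2732/5113 = 53.4%, Protocol Beta 1845/4275 = 43.2% → the new therapy
The new therapy wins overall and in every disease group — no reversal.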